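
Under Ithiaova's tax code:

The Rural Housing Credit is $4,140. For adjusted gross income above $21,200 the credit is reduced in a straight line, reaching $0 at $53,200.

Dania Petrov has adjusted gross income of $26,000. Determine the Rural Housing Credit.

Rural Housing Credit: $26,000 is $4,800 into a $32,000 phase-out range, leaving 27,200/32,000 of the credit: $4,140 × 27,200/32,000 = $3,519.

$3,519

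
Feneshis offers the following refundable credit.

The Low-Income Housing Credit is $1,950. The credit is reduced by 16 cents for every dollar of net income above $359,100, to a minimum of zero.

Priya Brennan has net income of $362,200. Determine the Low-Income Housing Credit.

$1,454

Low-Income Housing Credit: 16% of the $3,100 excess over $359,100 is $496; credit = $1,950 − $496 = $1,454.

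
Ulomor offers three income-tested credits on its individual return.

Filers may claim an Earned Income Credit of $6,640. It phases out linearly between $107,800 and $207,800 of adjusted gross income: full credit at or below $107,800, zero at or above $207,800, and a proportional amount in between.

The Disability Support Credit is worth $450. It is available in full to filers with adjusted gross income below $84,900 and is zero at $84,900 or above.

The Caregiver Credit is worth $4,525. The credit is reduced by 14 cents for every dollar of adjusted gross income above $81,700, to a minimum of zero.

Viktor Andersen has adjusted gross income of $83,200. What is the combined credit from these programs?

Earned Income Credit: $83,200 is at or below the $107,800 threshold, so the full $6,640 applies.
Disability Support Credit: $83,200 is below the $84,900 cutoff, so the full $450 applies.
Caregiver Credit: 14% of the $1,500 excess over $81,700 is $210; credit = $4,525 − $210 = $4,315.
Total: $6,640 + $450 + $4,315 = $11,405.

$11,405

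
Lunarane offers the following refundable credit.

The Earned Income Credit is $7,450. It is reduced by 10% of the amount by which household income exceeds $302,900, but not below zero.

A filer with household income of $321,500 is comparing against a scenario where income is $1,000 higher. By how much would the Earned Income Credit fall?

$100

At $321,500 — 10% of the $18,600 excess over $302,900 is $1,860; credit = $7,450 − $1,860 = $5,590.
At $322,500 — 10% of the $19,600 excess over $302,900 is $1,960; credit = $7,450 − $1,960 = $5,490.
Lost: $5,590 − $5,490 = $100.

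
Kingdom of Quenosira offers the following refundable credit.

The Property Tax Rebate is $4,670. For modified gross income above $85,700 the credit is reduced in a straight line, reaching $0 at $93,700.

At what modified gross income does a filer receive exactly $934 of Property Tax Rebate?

$934 is 934/4,670 of the full $4,670, so 3,736/4,670 of the $8,000 range has been used: income = $85,700 + $8,000 × 3,736/4,670 = $92,100.

$92,100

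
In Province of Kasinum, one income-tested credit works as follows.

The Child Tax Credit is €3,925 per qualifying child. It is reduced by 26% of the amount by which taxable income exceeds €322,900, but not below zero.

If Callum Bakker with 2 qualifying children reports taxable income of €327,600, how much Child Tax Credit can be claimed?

€6,628

Child Tax Credit: base = 2 × €3,925 = €7,850. 26% of the €4,700 excess over €322,900 is €1,222; credit = €7,850 − €1,222 = €6,628.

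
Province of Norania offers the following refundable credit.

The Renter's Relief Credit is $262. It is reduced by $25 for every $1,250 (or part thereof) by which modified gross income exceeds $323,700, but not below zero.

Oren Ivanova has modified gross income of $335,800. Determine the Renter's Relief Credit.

$12

Renter's Relief Credit: income exceeds $323,700 by $12,100, which is 10 full-or-partial $1,250 increments; reduction = 10 × $25 = $250, leaving $12.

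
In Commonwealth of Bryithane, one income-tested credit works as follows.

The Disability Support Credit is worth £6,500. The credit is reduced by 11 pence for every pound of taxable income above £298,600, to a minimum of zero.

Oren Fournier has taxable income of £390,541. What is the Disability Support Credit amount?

£0

Disability Support Credit: 11% of the £91,941 excess over £298,600 is £10,113.51 ≥ base, so the credit is £0.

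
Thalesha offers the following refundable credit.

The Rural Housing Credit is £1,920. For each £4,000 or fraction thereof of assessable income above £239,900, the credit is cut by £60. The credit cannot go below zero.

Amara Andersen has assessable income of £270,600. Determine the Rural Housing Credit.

Rural Housing Credit: income exceeds £239,900 by £30,700, which is 8 full-or-partial £4,000 increments; reduction = 8 × £60 = £480, leaving £1,440.

£1,440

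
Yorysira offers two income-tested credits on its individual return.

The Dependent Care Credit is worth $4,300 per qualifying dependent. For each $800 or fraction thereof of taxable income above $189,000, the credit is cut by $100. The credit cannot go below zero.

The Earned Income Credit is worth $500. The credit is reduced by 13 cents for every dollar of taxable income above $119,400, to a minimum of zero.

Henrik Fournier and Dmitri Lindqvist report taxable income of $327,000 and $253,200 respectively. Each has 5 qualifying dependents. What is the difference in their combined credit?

Henrik ($327,000): Dependent Care Credit: base = 5 × $4,300 = $21,500. income exceeds $189,000 by $138,000, which is 173 full-or-partial $800 increments; reduction = 173 × $100 = $17,300, leaving $4,200. Earned Income Credit: 13% of the $207,600 excess over $119,400 is $26,988 ≥ base, so the credit is $0. total $4,200 + $0 = $4,200
Dmitri ($253,200): Dependent Care Credit: base = 5 × $4,300 = $21,500. income exceeds $189,000 by $64,200, which is 81 full-or-partial $800 increments; reduction = 81 × $100 = $8,100, leaving $13,400. Earned Income Credit: 13% of the $133,800 excess over $119,400 is $17,394 ≥ base, so the credit is $0. total $13,400 + $0 = $13,400
Difference: |$4,200 − $13,400| = $9,200.

$9,200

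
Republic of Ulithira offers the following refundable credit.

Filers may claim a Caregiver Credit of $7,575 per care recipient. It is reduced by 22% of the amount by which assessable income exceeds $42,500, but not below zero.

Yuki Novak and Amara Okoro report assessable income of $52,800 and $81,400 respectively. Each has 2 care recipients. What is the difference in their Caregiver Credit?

$6,292

Yuki ($52,800): Caregiver Credit: base = 2 × $7,575 = $15,150. 22% of the $10,300 excess over $42,500 is $2,266; credit = $15,150 − $2,266 = $12,884.
Amara ($81,400): Caregiver Credit: base = 2 × $7,575 = $15,150. 22% of the $38,900 excess over $42,500 is $8,558; credit = $15,150 − $8,558 = $6,592.
Difference: |$12,884 − $6,592| = $6,292.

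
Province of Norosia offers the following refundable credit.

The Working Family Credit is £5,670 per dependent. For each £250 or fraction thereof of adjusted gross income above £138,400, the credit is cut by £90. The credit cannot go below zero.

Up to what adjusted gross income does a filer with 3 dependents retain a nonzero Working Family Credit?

£185,400

Full credit = 3 × £5,670 = £17,010.
After 188 increments the reduction is 188 × £90 = £16,920, leaving £90; one more increment wipes it out. Increment 188 ends at excess 188 × £250 = £47,000, so the highest qualifying income is £138,400 + £47,000 = £185,400.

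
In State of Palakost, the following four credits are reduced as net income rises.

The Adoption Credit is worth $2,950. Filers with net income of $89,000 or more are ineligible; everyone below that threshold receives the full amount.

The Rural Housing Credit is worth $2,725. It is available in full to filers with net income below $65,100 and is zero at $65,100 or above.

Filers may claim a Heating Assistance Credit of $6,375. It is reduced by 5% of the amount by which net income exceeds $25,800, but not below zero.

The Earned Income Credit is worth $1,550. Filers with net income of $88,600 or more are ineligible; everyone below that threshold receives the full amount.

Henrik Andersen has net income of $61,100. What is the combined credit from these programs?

$11,835

Adoption Credit: $61,100 is below the $89,000 cutoff, so the full $2,950 applies.
Rural Housing Credit: $61,100 is below the $65,100 cutoff, so the full $2,725 applies.
Heating Assistance Credit: 5% of the $35,300 excess over $25,800 is $1,765; credit = $6,375 − $1,765 = $4,610.
Earned Income Credit: $61,100 is below the $88,600 cutoff, so the full $1,550 applies.
Total: $2,950 + $2,725 + $4,610 + $1,550 = $11,835.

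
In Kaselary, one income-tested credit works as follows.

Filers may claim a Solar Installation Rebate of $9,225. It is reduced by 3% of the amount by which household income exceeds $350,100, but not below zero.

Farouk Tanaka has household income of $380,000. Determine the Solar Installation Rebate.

Solar Installation Rebate: 3% of the $29,900 excess over $350,100 is $897; credit = $9,225 − $897 = $8,328.

$8,328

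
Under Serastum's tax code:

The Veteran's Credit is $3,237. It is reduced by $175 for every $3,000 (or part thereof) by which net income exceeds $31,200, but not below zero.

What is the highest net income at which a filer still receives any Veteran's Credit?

$85,200

After 18 increments the reduction is 18 × $175 = $3,150, leaving $87; one more increment wipes it out. Increment 18 ends at excess 18 × $3,000 = $54,000, so the highest qualifying income is $31,200 + $54,000 = $85,200.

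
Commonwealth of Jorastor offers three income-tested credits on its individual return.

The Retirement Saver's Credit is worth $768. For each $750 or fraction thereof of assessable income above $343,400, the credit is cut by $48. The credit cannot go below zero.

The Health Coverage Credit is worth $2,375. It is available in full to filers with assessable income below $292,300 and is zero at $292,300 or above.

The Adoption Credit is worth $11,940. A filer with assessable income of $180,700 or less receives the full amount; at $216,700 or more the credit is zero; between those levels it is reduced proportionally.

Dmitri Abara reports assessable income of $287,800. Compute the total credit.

$3,143

Retirement Saver's Credit: $287,800 is at or below the $343,400 threshold, so the full $768 applies.
Health Coverage Credit: $287,800 is below the $292,300 cutoff, so the full $2,375 applies.
Adoption Credit: $287,800 is at or above $216,700, so the credit is $0.
Total: $768 + $2,375 + $0 = $3,143.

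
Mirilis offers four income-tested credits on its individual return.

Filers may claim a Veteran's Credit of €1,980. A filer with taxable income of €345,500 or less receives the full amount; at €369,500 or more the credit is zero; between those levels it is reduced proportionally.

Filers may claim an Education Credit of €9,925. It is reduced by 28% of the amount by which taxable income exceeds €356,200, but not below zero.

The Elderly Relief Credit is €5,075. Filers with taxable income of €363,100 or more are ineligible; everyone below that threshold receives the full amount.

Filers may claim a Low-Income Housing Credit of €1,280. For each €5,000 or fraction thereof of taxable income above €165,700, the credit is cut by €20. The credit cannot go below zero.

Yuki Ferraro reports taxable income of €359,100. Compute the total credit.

Veteran's Credit: €359,100 is €13,600 into a €24,000 phase-out range, leaving 10,400/24,000 of the credit: €1,980 × 10,400/24,000 = €858.
Education Credit: 28% of the €2,900 excess over €356,200 is €812; credit = €9,925 − €812 = €9,113.
Elderly Relief Credit: €359,100 is below the €363,100 cutoff, so the full €5,075 applies.
Low-Income Housing Credit: income exceeds €165,700 by €193,400, which is 39 full-or-partial €5,000 increments; reduction = 39 × €20 = €780, leaving €500.
Total: €858 + €9,113 + €5,075 + €500 = €15,546.

€15,546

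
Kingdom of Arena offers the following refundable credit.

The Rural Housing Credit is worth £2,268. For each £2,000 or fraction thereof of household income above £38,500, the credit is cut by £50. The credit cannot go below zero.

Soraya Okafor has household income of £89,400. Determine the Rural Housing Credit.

£968

Rural Housing Credit: income exceeds £38,500 by £50,900, which is 26 full-or-partial £2,000 increments; reduction = 26 × £50 = £1,300, leaving £968.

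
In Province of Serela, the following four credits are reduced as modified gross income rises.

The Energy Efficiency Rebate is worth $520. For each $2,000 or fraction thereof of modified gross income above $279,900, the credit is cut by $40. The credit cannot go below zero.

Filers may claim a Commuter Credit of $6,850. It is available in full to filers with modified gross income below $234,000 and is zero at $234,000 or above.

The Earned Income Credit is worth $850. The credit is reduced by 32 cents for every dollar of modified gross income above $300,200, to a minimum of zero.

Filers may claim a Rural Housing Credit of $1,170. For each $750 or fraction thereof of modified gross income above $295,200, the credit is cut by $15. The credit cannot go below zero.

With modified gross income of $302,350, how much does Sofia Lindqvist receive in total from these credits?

$1,222

Energy Efficiency Rebate: income exceeds $279,900 by $22,450, which is 12 full-or-partial $2,000 increments; reduction = 12 × $40 = $480, leaving $40.
Commuter Credit: $302,350 meets or exceeds the $234,000 cutoff, so the credit is $0.
Earned Income Credit: 32% of the $2,150 excess over $300,200 is $688; credit = $850 − $688 = $162.
Rural Housing Credit: income exceeds $295,200 by $7,150, which is 10 full-or-partial $750 increments; reduction = 10 × $15 = $150, leaving $1,020.
Total: $40 + $0 + $162 + $1,020 = $1,222.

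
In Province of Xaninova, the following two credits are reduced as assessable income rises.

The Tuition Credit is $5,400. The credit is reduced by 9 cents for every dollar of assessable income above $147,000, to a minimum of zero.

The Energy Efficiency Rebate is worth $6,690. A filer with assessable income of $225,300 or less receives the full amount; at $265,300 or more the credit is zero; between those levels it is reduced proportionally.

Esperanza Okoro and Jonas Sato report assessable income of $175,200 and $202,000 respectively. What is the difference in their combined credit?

Esperanza ($175,200): Tuition Credit: 9% of the $28,200 excess over $147,000 is $2,538; credit = $5,400 − $2,538 = $2,862. Energy Efficiency Rebate: $175,200 is at or below the $225,300 threshold, so the full $6,690 applies. total $2,862 + $6,690 = $9,552
Jonas ($202,000): Tuition Credit: 9% of the $55,000 excess over $147,000 is $4,950; credit = $5,400 − $4,950 = $450. Energy Efficiency Rebate: $202,000 is at or below the $225,300 threshold, so the full $6,690 applies. total $450 + $6,690 = $7,140
Difference: |$9,552 − $7,140| = $2,412.

$2,412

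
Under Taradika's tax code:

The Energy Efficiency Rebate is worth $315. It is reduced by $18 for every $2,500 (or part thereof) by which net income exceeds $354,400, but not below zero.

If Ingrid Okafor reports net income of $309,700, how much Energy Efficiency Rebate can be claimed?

$315

Energy Efficiency Rebate: $309,700 is at or below the $354,400 threshold, so the full $315 applies.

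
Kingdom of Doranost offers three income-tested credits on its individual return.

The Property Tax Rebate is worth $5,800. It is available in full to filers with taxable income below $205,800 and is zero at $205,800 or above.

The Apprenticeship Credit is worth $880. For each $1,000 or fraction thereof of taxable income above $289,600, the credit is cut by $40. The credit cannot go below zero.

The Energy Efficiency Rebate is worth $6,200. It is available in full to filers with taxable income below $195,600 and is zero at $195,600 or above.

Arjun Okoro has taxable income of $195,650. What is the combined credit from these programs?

Property Tax Rebate: $195,650 is below the $205,800 cutoff, so the full $5,800 applies.
Apprenticeship Credit: $195,650 is at or below the $289,600 threshold, so the full $880 applies.
Energy Efficiency Rebate: $195,650 meets or exceeds the $195,600 cutoff, so the credit is $0.
Total: $5,800 + $880 + $0 = $6,680.

$6,680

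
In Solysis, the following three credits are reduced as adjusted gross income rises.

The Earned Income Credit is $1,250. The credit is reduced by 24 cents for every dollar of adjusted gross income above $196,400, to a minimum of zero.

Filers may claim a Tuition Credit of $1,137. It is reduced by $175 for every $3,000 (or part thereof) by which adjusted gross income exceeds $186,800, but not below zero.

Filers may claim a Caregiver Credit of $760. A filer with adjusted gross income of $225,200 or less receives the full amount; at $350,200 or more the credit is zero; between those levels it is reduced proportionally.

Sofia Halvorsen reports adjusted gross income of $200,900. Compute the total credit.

$1,192

Earned Income Credit: 24% of the $4,500 excess over $196,400 is $1,080; credit = $1,250 − $1,080 = $170.
Tuition Credit: income exceeds $186,800 by $14,100, which is 5 full-or-partial $3,000 increments; reduction = 5 × $175 = $875, leaving $262.
Caregiver Credit: $200,900 is at or below the $225,200 threshold, so the full $760 applies.
Total: $170 + $262 + $760 = $1,192.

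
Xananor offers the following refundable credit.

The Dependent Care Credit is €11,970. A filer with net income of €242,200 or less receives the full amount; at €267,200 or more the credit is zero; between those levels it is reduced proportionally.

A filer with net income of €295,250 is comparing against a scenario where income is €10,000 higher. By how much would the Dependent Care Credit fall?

At €295,250 — €295,250 is at or above €267,200, so the credit is €0.
At €305,250 — €305,250 is at or above €267,200, so the credit is €0.
Lost: €0 − €0 = €0.

€0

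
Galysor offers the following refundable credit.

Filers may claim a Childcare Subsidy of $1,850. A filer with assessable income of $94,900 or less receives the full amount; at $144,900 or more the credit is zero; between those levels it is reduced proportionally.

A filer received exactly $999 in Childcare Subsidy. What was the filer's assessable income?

$999 is 999/1,850 of the full $1,850, so 851/1,850 of the $50,000 range has been used: income = $94,900 + $50,000 × 851/1,850 = $117,900.

$117,900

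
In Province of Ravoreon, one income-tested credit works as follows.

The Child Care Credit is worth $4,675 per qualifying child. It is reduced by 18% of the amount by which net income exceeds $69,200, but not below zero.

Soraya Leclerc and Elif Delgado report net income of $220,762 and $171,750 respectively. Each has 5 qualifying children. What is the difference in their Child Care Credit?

$4,916

Soraya ($220,762): Child Care Credit: base = 5 × $4,675 = $23,375. 18% of the $151,562 excess over $69,200 is $27,281.16 ≥ base, so the credit is $0.
Elif ($171,750): Child Care Credit: base = 5 × $4,675 = $23,375. 18% of the $102,550 excess over $69,200 is $18,459; credit = $23,375 − $18,459 = $4,916.
Difference: |$0 − $4,916| = $4,916.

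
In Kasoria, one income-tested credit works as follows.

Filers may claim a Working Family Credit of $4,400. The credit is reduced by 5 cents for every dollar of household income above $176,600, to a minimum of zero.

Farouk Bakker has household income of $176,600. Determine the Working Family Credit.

$4,400

Working Family Credit: $176,600 is at or below the $176,600 threshold, so the full $4,400 applies.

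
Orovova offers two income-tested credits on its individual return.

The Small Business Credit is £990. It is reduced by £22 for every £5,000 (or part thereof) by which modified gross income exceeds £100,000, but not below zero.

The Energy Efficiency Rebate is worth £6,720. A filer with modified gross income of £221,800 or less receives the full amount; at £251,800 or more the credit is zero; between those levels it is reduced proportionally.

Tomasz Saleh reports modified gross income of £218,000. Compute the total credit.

Small Business Credit: income exceeds £100,000 by £118,000, which is 24 full-or-partial £5,000 increments; reduction = 24 × £22 = £528, leaving £462.
Energy Efficiency Rebate: £218,000 is at or below the £221,800 threshold, so the full £6,720 applies.
Total: £462 + £6,720 = £7,182.

£7,182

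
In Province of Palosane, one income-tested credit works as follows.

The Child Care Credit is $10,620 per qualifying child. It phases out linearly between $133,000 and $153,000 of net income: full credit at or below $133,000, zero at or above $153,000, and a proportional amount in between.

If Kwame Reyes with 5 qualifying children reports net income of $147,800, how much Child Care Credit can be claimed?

Child Care Credit: base = 5 × $10,620 = $53,100. $147,800 is $14,800 into a $20,000 phase-out range, leaving 5,200/20,000 of the credit: $53,100 × 5,200/20,000 = $13,806.

$13,806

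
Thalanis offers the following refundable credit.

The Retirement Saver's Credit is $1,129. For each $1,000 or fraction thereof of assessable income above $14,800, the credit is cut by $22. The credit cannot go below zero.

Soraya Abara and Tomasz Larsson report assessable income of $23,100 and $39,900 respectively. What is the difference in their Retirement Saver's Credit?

Soraya ($23,100): Retirement Saver's Credit: income exceeds $14,800 by $8,300, which is 9 full-or-partial $1,000 increments; reduction = 9 × $22 = $198, leaving $931.
Tomasz ($39,900): Retirement Saver's Credit: income exceeds $14,800 by $25,100, which is 26 full-or-partial $1,000 increments; reduction = 26 × $22 = $572, leaving $557.
Difference: |$931 − $557| = $374.

$374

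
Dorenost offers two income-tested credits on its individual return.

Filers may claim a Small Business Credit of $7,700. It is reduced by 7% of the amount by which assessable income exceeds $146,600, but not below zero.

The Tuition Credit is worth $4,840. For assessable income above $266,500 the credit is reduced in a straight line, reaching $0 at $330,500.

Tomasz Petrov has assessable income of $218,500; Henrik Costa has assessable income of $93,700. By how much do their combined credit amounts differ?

Tomasz ($218,500): Small Business Credit: 7% of the $71,900 excess over $146,600 is $5,033; credit = $7,700 − $5,033 = $2,667. Tuition Credit: $218,500 is at or below the $266,500 threshold, so the full $4,840 applies. total $2,667 + $4,840 = $7,507
Henrik ($93,700): Small Business Credit: $93,700 is at or below the $146,600 threshold, so the full $7,700 applies. Tuition Credit: $93,700 is at or below the $266,500 threshold, so the full $4,840 applies. total $7,700 + $4,840 = $12,540
Difference: |$7,507 − $12,540| = $5,033.

$5,033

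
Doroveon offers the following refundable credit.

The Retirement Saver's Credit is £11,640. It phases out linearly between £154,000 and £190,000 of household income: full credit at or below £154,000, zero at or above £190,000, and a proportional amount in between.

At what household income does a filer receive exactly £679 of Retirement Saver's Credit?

£187,900

£679 is 679/11,640 of the full £11,640, so 10,961/11,640 of the £36,000 range has been used: income = £154,000 + £36,000 × 10,961/11,640 = £187,900.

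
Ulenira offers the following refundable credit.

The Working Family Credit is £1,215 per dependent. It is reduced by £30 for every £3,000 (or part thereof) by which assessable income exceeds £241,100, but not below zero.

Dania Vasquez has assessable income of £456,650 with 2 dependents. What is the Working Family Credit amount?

£270

Working Family Credit: base = 2 × £1,215 = £2,430. income exceeds £241,100 by £215,550, which is 72 full-or-partial £3,000 increments; reduction = 72 × £30 = £2,160, leaving £270.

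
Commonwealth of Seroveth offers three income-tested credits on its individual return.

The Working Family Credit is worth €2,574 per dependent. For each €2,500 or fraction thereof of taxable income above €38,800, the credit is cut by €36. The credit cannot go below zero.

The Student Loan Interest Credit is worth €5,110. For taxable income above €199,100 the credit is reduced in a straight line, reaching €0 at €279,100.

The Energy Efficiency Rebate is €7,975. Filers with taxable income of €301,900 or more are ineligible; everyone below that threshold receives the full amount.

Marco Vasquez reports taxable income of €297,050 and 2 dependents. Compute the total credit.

Working Family Credit: base = 2 × €2,574 = €5,148. income exceeds €38,800 by €258,250, which is 104 full-or-partial €2,500 increments; reduction = 104 × €36 = €3,744, leaving €1,404.
Student Loan Interest Credit: €297,050 is at or above €279,100, so the credit is €0.
Energy Efficiency Rebate: €297,050 is below the €301,900 cutoff, so the full €7,975 applies.
Total: €1,404 + €0 + €7,975 = €9,379.

€9,379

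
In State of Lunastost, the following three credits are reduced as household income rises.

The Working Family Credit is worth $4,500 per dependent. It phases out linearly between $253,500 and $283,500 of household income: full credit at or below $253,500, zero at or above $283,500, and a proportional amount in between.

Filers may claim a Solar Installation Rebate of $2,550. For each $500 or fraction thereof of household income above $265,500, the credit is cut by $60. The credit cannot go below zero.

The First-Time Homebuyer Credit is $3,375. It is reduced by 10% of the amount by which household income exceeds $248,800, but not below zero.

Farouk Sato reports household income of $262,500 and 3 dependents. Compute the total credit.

$14,005

Working Family Credit: base = 3 × $4,500 = $13,500. $262,500 is $9,000 into a $30,000 phase-out range, leaving 21,000/30,000 of the credit: $13,500 × 21,000/30,000 = $9,450.
Solar Installation Rebate: $262,500 is at or below the $265,500 threshold, so the full $2,550 applies.
First-Time Homebuyer Credit: 10% of the $13,700 excess over $248,800 is $1,370; credit = $3,375 − $1,370 = $2,005.
Total: $9,450 + $2,550 + $2,005 = $14,005.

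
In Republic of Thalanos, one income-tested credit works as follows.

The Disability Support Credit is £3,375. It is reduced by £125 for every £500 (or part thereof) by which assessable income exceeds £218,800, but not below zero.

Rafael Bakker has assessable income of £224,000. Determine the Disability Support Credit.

£2,000

Disability Support Credit: income exceeds £218,800 by £5,200, which is 11 full-or-partial £500 increments; reduction = 11 × £125 = £1,375, leaving £2,000.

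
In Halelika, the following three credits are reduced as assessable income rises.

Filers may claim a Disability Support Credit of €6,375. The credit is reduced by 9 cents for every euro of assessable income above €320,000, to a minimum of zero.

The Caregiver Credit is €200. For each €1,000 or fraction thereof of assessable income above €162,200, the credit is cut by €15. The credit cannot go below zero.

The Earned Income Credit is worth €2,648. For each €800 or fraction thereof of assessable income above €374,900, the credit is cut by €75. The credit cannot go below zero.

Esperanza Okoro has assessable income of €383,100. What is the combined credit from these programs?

€2,519

Disability Support Credit: 9% of the €63,100 excess over €320,000 is €5,679; credit = €6,375 − €5,679 = €696.
Caregiver Credit: income exceeds €162,200 by €220,900 → 221 increments × €15 = €3,315 ≥ base, so the credit is €0.
Earned Income Credit: income exceeds €374,900 by €8,200, which is 11 full-or-partial €800 increments; reduction = 11 × €75 = €825, leaving €1,823.
Total: €696 + €0 + €1,823 = €2,519.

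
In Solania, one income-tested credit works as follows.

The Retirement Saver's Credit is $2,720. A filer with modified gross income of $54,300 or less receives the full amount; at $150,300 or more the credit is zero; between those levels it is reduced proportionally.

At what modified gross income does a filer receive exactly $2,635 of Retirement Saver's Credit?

$57,300

$2,635 is 2,635/2,720 of the full $2,720, so 85/2,720 of the $96,000 range has been used: income = $54,300 + $96,000 × 85/2,720 = $57,300.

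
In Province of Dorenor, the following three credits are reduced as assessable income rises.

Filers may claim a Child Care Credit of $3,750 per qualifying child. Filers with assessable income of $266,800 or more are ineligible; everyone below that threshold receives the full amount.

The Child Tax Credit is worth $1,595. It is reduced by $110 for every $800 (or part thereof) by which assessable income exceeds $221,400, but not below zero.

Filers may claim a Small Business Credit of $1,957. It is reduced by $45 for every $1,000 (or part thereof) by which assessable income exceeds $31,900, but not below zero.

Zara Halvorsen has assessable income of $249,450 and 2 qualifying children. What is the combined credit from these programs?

Child Care Credit: base = 2 × $3,750 = $7,500. $249,450 is below the $266,800 cutoff, so the full $7,500 applies.
Child Tax Credit: income exceeds $221,400 by $28,050 → 36 increments × $110 = $3,960 ≥ base, so the credit is $0.
Small Business Credit: income exceeds $31,900 by $217,550 → 218 increments × $45 = $9,810 ≥ base, so the credit is $0.
Total: $7,500 + $0 + $0 = $7,500.

$7,500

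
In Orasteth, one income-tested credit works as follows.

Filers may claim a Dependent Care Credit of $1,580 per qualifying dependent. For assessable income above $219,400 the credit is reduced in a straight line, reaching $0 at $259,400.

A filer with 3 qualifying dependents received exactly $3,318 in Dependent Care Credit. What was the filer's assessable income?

Full credit = 3 × $1,580 = $4,740.
$3,318 is 3,318/4,740 of the full $4,740, so 1,422/4,740 of the $40,000 range has been used: income = $219,400 + $40,000 × 1,422/4,740 = $231,400.

$231,400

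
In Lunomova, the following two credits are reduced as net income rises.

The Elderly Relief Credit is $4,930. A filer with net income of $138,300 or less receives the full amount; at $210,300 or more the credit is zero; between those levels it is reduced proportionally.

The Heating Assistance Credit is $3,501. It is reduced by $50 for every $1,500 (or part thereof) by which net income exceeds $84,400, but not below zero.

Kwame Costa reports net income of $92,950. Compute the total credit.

Elderly Relief Credit: $92,950 is at or below the $138,300 threshold, so the full $4,930 applies.
Heating Assistance Credit: income exceeds $84,400 by $8,550, which is 6 full-or-partial $1,500 increments; reduction = 6 × $50 = $300, leaving $3,201.
Total: $4,930 + $3,201 = $8,131.

$8,131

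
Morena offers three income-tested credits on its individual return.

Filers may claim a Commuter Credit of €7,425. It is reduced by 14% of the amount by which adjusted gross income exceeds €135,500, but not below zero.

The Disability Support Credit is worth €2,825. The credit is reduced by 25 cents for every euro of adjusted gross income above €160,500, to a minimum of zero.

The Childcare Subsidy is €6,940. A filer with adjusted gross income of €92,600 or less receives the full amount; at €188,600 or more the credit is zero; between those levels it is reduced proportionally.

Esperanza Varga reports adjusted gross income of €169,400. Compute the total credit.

€4,667

Commuter Credit: 14% of the €33,900 excess over €135,500 is €4,746; credit = €7,425 − €4,746 = €2,679.
Disability Support Credit: 25% of the €8,900 excess over €160,500 is €2,225; credit = €2,825 − €2,225 = €600.
Childcare Subsidy: €169,400 is €76,800 into a €96,000 phase-out range, leaving 19,200/96,000 of the credit: €6,940 × 19,200/96,000 = €1,388.
Total: €2,679 + €600 + €1,388 = €4,667.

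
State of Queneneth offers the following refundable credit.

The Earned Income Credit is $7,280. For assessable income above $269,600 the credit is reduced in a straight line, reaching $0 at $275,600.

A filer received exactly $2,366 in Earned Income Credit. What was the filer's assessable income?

$273,650

$2,366 is 2,366/7,280 of the full $7,280, so 4,914/7,280 of the $6,000 range has been used: income = $269,600 + $6,000 × 4,914/7,280 = $273,650.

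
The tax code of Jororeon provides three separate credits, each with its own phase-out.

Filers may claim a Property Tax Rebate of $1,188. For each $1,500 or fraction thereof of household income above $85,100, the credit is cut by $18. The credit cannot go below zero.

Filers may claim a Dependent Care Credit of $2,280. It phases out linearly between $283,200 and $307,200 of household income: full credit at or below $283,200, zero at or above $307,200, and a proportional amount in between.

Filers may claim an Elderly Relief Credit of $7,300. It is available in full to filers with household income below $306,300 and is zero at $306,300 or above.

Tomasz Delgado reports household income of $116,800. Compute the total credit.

$10,372

Property Tax Rebate: income exceeds $85,100 by $31,700, which is 22 full-or-partial $1,500 increments; reduction = 22 × $18 = $396, leaving $792.
Dependent Care Credit: $116,800 is at or below the $283,200 threshold, so the full $2,280 applies.
Elderly Relief Credit: $116,800 is below the $306,300 cutoff, so the full $7,300 applies.
Total: $792 + $2,280 + $7,300 = $10,372.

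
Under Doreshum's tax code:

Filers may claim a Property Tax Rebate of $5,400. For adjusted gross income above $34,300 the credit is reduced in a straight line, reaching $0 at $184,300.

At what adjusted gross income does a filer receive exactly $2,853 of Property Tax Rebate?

$2,853 is 2,853/5,400 of the full $5,400, so 2,547/5,400 of the $150,000 range has been used: income = $34,300 + $150,000 × 2,547/5,400 = $105,050.

$105,050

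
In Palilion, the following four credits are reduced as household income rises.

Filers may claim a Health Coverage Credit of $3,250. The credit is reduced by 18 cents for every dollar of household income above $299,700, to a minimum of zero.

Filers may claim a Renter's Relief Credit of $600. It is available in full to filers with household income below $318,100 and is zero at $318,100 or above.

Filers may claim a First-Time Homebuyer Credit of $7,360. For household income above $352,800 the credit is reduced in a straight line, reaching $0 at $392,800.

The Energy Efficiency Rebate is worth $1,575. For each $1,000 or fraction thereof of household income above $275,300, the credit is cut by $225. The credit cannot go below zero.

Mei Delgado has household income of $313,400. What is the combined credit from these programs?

Health Coverage Credit: 18% of the $13,700 excess over $299,700 is $2,466; credit = $3,250 − $2,466 = $784.
Renter's Relief Credit: $313,400 is below the $318,100 cutoff, so the full $600 applies.
First-Time Homebuyer Credit: $313,400 is at or below the $352,800 threshold, so the full $7,360 applies.
Energy Efficiency Rebate: income exceeds $275,300 by $38,100 → 39 increments × $225 = $8,775 ≥ base, so the credit is $0.
Total: $784 + $600 + $7,360 + $0 = $8,744.

$8,744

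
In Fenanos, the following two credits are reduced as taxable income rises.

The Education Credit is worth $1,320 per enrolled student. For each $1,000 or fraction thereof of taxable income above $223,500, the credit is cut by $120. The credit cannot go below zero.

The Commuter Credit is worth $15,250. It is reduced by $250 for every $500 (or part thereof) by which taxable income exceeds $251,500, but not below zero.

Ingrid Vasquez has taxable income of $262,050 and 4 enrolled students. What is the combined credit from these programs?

Education Credit: base = 4 × $1,320 = $5,280. income exceeds $223,500 by $38,550, which is 39 full-or-partial $1,000 increments; reduction = 39 × $120 = $4,680, leaving $600.
Commuter Credit: income exceeds $251,500 by $10,550, which is 22 full-or-partial $500 increments; reduction = 22 × $250 = $5,500, leaving $9,750.
Total: $600 + $9,750 = $10,350.

$10,350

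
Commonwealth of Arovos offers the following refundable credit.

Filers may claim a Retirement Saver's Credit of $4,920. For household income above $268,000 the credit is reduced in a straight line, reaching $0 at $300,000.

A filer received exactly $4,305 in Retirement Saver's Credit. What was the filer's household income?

$272,000

$4,305 is 4,305/4,920 of the full $4,920, so 615/4,920 of the $32,000 range has been used: income = $268,000 + $32,000 × 615/4,920 = $272,000.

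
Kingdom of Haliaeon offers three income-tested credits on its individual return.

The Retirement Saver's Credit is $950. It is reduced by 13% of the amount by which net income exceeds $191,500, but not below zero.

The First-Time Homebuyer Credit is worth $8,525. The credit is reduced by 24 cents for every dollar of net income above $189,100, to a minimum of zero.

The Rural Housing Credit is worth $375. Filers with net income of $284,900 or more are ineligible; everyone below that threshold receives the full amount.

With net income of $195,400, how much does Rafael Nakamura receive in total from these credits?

Retirement Saver's Credit: 13% of the $3,900 excess over $191,500 is $507; credit = $950 − $507 = $443.
First-Time Homebuyer Credit: 24% of the $6,300 excess over $189,100 is $1,512; credit = $8,525 − $1,512 = $7,013.
Rural Housing Credit: $195,400 is below the $284,900 cutoff, so the full $375 applies.
Total: $443 + $7,013 + $375 = $7,831.

$7,831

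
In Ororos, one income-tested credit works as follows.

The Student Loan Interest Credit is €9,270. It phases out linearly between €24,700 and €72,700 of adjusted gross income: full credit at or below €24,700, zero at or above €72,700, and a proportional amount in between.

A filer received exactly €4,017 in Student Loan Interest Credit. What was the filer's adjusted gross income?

€4,017 is 4,017/9,270 of the full €9,270, so 5,253/9,270 of the €48,000 range has been used: income = €24,700 + €48,000 × 5,253/9,270 = €51,900.

€51,900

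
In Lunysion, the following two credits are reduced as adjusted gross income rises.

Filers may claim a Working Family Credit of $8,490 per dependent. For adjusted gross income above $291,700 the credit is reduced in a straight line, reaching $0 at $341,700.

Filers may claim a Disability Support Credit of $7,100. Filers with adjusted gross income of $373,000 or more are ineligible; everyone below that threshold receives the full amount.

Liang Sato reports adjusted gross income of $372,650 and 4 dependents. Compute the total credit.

Working Family Credit: base = 4 × $8,490 = $33,960. $372,650 is at or above $341,700, so the credit is $0.
Disability Support Credit: $372,650 is below the $373,000 cutoff, so the full $7,100 applies.
Total: $0 + $7,100 = $7,100.

$7,100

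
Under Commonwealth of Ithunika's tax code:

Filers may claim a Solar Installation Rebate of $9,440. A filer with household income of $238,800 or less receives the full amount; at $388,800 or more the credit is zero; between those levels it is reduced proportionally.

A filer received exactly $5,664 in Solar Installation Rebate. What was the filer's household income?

$298,800

$5,664 is 5,664/9,440 of the full $9,440, so 3,776/9,440 of the $150,000 range has been used: income = $238,800 + $150,000 × 3,776/9,440 = $298,800.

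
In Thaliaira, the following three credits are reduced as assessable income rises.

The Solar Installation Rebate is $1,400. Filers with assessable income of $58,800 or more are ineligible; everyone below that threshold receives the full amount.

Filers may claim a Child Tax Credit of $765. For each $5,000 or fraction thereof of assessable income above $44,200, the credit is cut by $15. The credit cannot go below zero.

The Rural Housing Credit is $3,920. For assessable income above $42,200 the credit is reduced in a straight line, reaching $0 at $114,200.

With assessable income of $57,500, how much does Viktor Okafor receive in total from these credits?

Solar Installation Rebate: $57,500 is below the $58,800 cutoff, so the full $1,400 applies.
Child Tax Credit: income exceeds $44,200 by $13,300, which is 3 full-or-partial $5,000 increments; reduction = 3 × $15 = $45, leaving $720.
Rural Housing Credit: $57,500 is $15,300 into a $72,000 phase-out range, leaving 56,700/72,000 of the credit: $3,920 × 56,700/72,000 = $3,087.
Total: $1,400 + $720 + $3,087 = $5,207.

$5,207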